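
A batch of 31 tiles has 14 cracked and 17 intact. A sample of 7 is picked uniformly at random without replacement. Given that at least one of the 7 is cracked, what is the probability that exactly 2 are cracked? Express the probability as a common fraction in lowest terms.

43316/200779

Work in counts. Selections with at least one cracked: C(31,7) − C(17,7) = 2629575 − 19448 = 2610127.
Of those, selections where exactly 2 are cracked: C(14,2)·C(17,5) = 91·6188 = 563108.
Conditional probability = 563108/2610127 = 43316/200779.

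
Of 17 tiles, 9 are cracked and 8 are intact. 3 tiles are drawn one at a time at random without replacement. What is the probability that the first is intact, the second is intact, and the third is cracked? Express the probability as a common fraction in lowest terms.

21/170

Multiply the conditional probabilities at each draw: 8/17 · 7/16 · 9/15 = 504/4080 = 21/170.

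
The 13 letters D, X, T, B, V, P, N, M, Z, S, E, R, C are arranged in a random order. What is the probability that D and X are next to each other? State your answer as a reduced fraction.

2/13

There are 13! = 6227020800 arrangements.
Treat D and X as a block: 12! arrangements of the blocks × 2 orders within the block = 2·479001600 = 958003200.
Probability = 958003200/6227020800 = 2/13.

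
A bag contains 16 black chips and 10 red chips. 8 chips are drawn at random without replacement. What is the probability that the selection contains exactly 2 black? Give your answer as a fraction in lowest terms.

There are C(26,8) = 1562275 ways to choose 8 from 26.
Selections with exactly 2 black: choose 2 of the 16 black and 6 of the 10 red, C(16,2)·C(10,6) = 120·210 = 25200.
Probability = 25200/1562275 = 1008/62491.

1008/62491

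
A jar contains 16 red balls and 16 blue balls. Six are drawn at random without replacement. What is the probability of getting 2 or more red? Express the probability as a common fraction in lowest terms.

14791/16182

Total selections: C(32,6) = 906192.
Count the complement (fewer than 2 red): C(16,0)·C(16,6) + C(16,1)·C(16,5) = 8008 + 69888 = 77896.
Probability = 1 − 77896/906192 = 828296/906192 = 14791/16182.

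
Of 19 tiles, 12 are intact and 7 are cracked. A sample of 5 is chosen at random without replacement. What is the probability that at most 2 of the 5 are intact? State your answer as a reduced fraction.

917/3876

There are C(19,5) = 11628 ways to choose the 5.
Favorable selections (at most 2 intact): C(12,0)·C(7,5) + C(12,1)·C(7,4) + C(12,2)·C(7,3) = 21 + 420 + 2310 = 2751.
Probability = 2751/11628 = 917/3876.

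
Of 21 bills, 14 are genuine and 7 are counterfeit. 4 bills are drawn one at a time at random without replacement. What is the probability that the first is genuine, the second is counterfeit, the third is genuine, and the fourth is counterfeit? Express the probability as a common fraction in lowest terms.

91/1710

Multiply the conditional probabilities at each draw: 14/21 · 7/20 · 13/19 · 6/18 = 7644/143640 = 91/1710.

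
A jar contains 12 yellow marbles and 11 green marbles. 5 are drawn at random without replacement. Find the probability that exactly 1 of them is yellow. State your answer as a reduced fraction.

There are C(23,5) = 33649 ways to choose 5 from 23.
Selections with exactly 1 yellow: choose 1 of the 12 yellow and 4 of the 11 green, C(12,1)·C(11,4) = 12·330 = 3960.
Probability = 3960/33649 = 360/3059.

360/3059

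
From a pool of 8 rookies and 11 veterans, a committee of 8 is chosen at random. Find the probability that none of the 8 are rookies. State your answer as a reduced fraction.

55/25194

There are C(19,8) = 75582 possible selections.
Selections with no rookies (all veterans): C(11,8) = 165.
Probability = 165/75582 = 55/25194.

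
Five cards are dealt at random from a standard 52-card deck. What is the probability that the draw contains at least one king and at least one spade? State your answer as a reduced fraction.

229297/866320

There are C(52,5) = 2598960 possible draws.
By inclusion-exclusion on the complements, draws missing all kings or all spades: C(48,5) + C(39,5) − C(36,5) = 1712304 + 575757 − 376992 = 1911069.
So draws with at least one of each: 2598960 − 1911069 = 687891, probability 687891/2598960 = 229297/866320.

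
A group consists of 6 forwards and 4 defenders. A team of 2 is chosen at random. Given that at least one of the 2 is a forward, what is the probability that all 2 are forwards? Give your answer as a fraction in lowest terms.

5/13

Work in counts. Selections with at least one forward: C(10,2) − C(4,2) = 45 − 6 = 39.
Of those, selections where all 2 are forwards: C(6,2) = 15.
Conditional probability = 15/39 = 5/13.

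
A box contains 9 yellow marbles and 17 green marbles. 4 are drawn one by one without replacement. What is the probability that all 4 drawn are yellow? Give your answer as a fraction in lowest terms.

Multiply the conditional probabilities at each draw: 9/26 · 8/25 · 7/24 · 6/23 = 3024/358800 = 63/7475.

63/7475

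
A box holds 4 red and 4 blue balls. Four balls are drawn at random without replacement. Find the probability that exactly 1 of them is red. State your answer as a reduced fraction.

8/35

The sample space is all 4-subsets of the 8: C(8,4) = 70.
Selections with exactly 1 red: choose 1 of the 4 red and 3 of the 4 blue, C(4,1)·C(4,3) = 4·4 = 16.
Probability = 16/70 = 8/35.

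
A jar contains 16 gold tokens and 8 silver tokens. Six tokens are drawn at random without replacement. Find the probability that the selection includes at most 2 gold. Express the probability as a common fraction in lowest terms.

There are C(24,6) = 134596 ways to choose the 6.
Favorable selections (at most 2 gold): C(16,0)·C(8,6) + C(16,1)·C(8,5) + C(16,2)·C(8,4) = 28 + 896 + 8400 = 9324.
Probability = 9324/134596 = 333/4807.

333/4807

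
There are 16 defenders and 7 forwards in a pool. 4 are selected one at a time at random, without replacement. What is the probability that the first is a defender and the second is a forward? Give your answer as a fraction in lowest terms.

56/253

Multiply the conditional probabilities at each draw: 16/23 · 7/22 = 112/506 = 56/253.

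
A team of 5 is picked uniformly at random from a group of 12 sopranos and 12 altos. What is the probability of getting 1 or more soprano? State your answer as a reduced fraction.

Total selections: C(24,5) = 42504.
The complement is all 5 are altos: C(12,5) = 792.
Probability = 1 − 792/42504 = 41712/42504 = 158/161.

158/161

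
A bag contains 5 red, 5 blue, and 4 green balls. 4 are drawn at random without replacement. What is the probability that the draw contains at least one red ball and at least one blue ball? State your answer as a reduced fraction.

There are C(14,4) = 1001 possible draws.
By inclusion-exclusion on the complements, draws missing all red or all blue: C(9,4) + C(9,4) − C(4,4) = 126 + 126 − 1 = 251.
So draws with at least one of each: 1001 − 251 = 750, probability 750/1001.

750/1001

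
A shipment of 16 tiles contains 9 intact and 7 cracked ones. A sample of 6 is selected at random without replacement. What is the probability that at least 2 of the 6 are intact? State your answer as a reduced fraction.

279/286

There are C(16,6) = 8008 ways to choose the 6.
Favorable selections (at least 2 intact): C(9,2)·C(7,4) + C(9,3)·C(7,3) + C(9,4)·C(7,2) + C(9,5)·C(7,1) + C(9,6)·C(7,0) = 1260 + 2940 + 2646 + 882 + 84 = 7812.
Probability = 7812/8008 = 279/286.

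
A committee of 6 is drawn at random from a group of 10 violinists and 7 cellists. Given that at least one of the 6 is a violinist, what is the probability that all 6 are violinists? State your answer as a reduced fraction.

Work in counts. Selections with at least one violinist: C(17,6) − C(7,6) = 12376 − 7 = 12369.
Of those, selections where all 6 are violinists: C(10,6) = 210.
Conditional probability = 210/12369 = 10/589.

10/589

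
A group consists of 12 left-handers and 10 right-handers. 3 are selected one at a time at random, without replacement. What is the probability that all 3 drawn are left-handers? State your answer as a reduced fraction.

1/7

Multiply the conditional probabilities at each draw: 12/22 · 11/21 · 10/20 = 1320/9240 = 1/7.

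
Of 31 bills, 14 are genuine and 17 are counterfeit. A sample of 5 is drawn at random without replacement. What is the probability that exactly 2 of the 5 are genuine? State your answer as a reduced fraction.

8840/24273

The sample space is all 5-subsets of the 31: C(31,5) = 169911.
Selections with exactly 2 genuine: choose 2 of the 14 genuine and 3 of the 17 counterfeit, C(14,2)·C(17,3) = 91·680 = 61880.
Probability = 61880/169911 = 8840/24273.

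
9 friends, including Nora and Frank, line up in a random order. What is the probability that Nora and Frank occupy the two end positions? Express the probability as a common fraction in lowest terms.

1/36

There are 9! = 362880 arrangements.
Place Nora and Frank at the ends in 2 ways, arrange the remaining 7 in 7! = 5040 ways: 2·5040 = 10080.
Probability = 10080/362880 = 1/36.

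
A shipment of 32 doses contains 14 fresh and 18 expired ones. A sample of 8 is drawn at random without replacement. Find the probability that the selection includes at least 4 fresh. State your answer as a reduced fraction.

There are C(32,8) = 10518300 ways to choose the 8.
Favorable selections (at least 4 fresh): C(14,4)·C(18,4) + C(14,5)·C(18,3) + C(14,6)·C(18,2) + C(14,7)·C(18,1) + C(14,8)·C(18,0) = 3063060 + 1633632 + 459459 + 61776 + 3003 = 5220930.
Probability = 5220930/10518300 = 13387/26970.

13387/26970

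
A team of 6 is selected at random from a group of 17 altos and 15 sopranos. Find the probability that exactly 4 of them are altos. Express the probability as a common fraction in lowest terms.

There are C(32,6) = 906192 ways to choose 6 from 32.
Selections with exactly 4 altos: choose 4 of the 17 altos and 2 of the 15 sopranos, C(17,4)·C(15,2) = 2380·105 = 249900.
Probability = 249900/906192 = 2975/10788.

2975/10788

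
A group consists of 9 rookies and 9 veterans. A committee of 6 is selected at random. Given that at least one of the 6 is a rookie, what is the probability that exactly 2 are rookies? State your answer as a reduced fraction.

27/110

Work in counts. Selections with at least one rookie: C(18,6) − C(9,6) = 18564 − 84 = 18480.
Of those, selections where exactly 2 are rookies: C(9,2)·C(9,4) = 36·126 = 4536.
Conditional probability = 4536/18480 = 27/110.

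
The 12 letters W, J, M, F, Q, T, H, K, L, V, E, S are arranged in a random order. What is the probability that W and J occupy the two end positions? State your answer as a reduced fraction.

There are 12! = 479001600 arrangements.
Place W and J at the ends in 2 ways, arrange the remaining 10 in 10! = 3628800 ways: 2·3628800 = 7257600.
Probability = 7257600/479001600 = 1/66.

1/66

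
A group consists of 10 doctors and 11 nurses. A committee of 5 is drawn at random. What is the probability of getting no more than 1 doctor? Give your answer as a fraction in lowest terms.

Total selections: C(21,5) = 20349.
Favorable selections (no more than 1 doctor): C(10,0)·C(11,5) + C(10,1)·C(11,4) = 462 + 3300 = 3762.
Probability = 3762/20349 = 22/119.

22/119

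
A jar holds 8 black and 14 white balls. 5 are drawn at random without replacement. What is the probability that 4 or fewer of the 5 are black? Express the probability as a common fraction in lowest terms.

1877/1881

There are C(22,5) = 26334 ways to choose the 5.
The complement is exactly 5 black: C(8,5)·C(14,0) = 56.
Probability = 1 − 56/26334 = 26278/26334 = 1877/1881.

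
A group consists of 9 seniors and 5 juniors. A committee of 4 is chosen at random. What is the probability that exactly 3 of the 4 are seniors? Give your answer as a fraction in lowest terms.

60/143

Total number of selections: C(14,4) = 1001.
Selections with exactly 3 seniors: choose 3 of the 9 seniors and 1 of the 5 juniors, C(9,3)·C(5,1) = 84·5 = 420.
Probability = 420/1001 = 60/143.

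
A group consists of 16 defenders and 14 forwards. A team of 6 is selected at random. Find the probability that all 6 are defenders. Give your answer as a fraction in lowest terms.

There are C(30,6) = 593775 possible selections.
Selections with all defenders: C(16,6) = 8008.
Probability = 8008/593775 = 88/6525.

88/6525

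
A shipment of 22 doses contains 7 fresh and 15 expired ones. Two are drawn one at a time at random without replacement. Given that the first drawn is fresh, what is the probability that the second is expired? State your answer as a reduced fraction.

5/7

After removing one fresh, 21 remain: 6 fresh and 15 expired.
So the probability the next is expired is 15/21 = 5/7.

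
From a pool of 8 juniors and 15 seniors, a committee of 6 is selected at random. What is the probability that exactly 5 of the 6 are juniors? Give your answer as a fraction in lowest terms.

The sample space is all 6-subsets of the 23: C(23,6) = 100947.
Selections with exactly 5 juniors: choose 5 of the 8 juniors and 1 of the 15 seniors, C(8,5)·C(15,1) = 56·15 = 840.
Probability = 840/100947 = 40/4807.

40/4807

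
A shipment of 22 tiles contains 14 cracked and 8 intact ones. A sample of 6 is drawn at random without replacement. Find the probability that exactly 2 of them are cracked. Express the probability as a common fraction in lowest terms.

910/10659

The sample space is all 6-subsets of the 22: C(22,6) = 74613.
Selections with exactly 2 cracked: choose 2 of the 14 cracked and 4 of the 8 intact, C(14,2)·C(8,4) = 91·70 = 6370.
Probability = 6370/74613 = 910/10659.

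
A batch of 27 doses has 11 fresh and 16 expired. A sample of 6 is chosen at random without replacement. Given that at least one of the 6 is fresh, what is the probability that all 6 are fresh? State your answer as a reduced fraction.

21/13091

Work in counts. Selections with at least one fresh: C(27,6) − C(16,6) = 296010 − 8008 = 288002.
Of those, selections where all 6 are fresh: C(11,6) = 462.
Conditional probability = 462/288002 = 21/13091.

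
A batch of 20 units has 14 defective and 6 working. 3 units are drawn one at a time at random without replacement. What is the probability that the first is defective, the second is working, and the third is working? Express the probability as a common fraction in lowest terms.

7/114

Multiply the conditional probabilities at each draw: 14/20 · 6/19 · 5/18 = 420/6840 = 7/114.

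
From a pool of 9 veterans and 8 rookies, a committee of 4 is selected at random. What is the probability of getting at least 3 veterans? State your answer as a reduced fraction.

There are C(17,4) = 2380 ways to choose the 4.
Favorable selections (at least 3 veterans): C(9,3)·C(8,1) + C(9,4)·C(8,0) = 672 + 126 = 798.
Probability = 798/2380 = 57/170.

57/170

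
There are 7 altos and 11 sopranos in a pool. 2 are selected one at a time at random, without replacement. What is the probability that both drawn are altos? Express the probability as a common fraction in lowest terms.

Multiply the conditional probabilities at each draw: 7/18 · 6/17 = 42/306 = 7/51.

7/51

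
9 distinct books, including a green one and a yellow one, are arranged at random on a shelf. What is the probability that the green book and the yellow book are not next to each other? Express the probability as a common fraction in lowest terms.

7/9

There are 9! = 362880 arrangements.
Arrangements with the green book and the yellow book adjacent: 2·8! = 80640.
So not adjacent: 362880 − 80640 = 282240, probability 282240/362880 = 7/9.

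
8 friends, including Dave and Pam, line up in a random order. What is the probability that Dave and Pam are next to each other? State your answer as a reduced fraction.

There are 8! = 40320 arrangements.
Treat Dave and Pam as a block: 7! arrangements of the blocks × 2 orders within the block = 2·5040 = 10080.
Probability = 10080/40320 = 1/4.

1/4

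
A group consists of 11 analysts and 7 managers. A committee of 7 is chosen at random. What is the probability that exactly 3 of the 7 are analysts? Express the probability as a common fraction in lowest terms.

1925/10608

The sample space is all 7-subsets of the 18: C(18,7) = 31824.
Selections with exactly 3 analysts: choose 3 of the 11 analysts and 4 of the 7 managers, C(11,3)·C(7,4) = 165·35 = 5775.
Probability = 5775/31824 = 1925/10608.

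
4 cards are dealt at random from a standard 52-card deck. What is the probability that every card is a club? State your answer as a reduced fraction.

There are C(52,4) = 270725 possible 4-card hands.
Hands that are all clubs: C(13,4) = 715.
Probability = 715/270725 = 11/4165.

11/4165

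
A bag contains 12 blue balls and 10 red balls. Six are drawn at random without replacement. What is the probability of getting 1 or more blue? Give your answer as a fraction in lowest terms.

3543/3553

There are C(22,6) = 74613 ways to choose the 6.
Favorable selections (1 or more blue): C(12,1)·C(10,5) + C(12,2)·C(10,4) + C(12,3)·C(10,3) + C(12,4)·C(10,2) + C(12,5)·C(10,1) + C(12,6)·C(10,0) = 3024 + 13860 + 26400 + 22275 + 7920 + 924 = 74403.
Probability = 74403/74613 = 3543/3553.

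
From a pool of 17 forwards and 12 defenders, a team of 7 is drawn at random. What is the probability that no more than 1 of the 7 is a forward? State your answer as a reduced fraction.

275/26013

Total selections: C(29,7) = 1560780.
Favorable selections (no more than 1 forward): C(17,0)·C(12,7) + C(17,1)·C(12,6) = 792 + 15708 = 16500.
Probability = 16500/1560780 = 275/26013.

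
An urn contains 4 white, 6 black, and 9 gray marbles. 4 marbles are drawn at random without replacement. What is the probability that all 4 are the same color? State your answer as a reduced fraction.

There are C(19,4) = 3876 ways to draw 4 marbles.
All same color: C(4,4) + C(6,4) + C(9,4) = 1 + 15 + 126 = 142.
Probability = 142/3876 = 71/1938.

71/1938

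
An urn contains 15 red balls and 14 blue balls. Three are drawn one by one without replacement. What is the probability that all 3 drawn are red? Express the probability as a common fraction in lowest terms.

Multiply the conditional probabilities at each draw: 15/29 · 14/28 · 13/27 = 2730/21924 = 65/522.

65/522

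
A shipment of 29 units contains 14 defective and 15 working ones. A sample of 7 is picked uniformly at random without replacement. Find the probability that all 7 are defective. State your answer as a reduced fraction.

There are C(29,7) = 1560780 possible selections.
Selections with all defective: C(14,7) = 3432.
Probability = 3432/1560780 = 22/10005.

22/10005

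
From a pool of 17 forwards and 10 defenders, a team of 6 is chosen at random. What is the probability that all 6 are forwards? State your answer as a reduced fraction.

There are C(27,6) = 296010 possible selections.
Selections with all forwards: C(17,6) = 12376.
Probability = 12376/296010 = 476/11385.

476/11385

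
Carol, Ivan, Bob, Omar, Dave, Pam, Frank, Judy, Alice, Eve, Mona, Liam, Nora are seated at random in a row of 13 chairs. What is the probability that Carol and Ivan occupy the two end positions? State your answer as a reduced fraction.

1/78

There are 13! = 6227020800 arrangements.
Place Carol and Ivan at the ends in 2 ways, arrange the remaining 11 in 11! = 39916800 ways: 2·39916800 = 79833600.
Probability = 79833600/6227020800 = 1/78.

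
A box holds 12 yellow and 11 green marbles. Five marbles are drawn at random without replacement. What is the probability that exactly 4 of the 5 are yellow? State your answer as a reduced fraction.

495/3059

There are C(23,5) = 33649 ways to choose 5 from 23.
Selections with exactly 4 yellow: choose 4 of the 12 yellow and 1 of the 11 green, C(12,4)·C(11,1) = 495·11 = 5445.
Probability = 5445/33649 = 495/3059.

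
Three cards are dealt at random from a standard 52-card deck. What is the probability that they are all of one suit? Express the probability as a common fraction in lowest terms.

There are C(52,3) = 22100 possible 3-card hands.
Hands of one suit: 4 suits × C(13,3) = 4·286 = 1144.
Probability = 1144/22100 = 22/425.

22/425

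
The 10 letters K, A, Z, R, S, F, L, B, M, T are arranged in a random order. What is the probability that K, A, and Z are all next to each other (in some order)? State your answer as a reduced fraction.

1/15

There are 10! = 3628800 arrangements.
Treat the three as one block: 8! placements × 3! orders within the block = 40320·6 = 241920.
Probability = 241920/3628800 = 1/15.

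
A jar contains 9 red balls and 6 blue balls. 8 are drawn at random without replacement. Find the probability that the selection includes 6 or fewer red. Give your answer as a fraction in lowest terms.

Total selections: C(15,8) = 6435.
Count the complement (more than 6 red): C(9,7)·C(6,1) + C(9,8)·C(6,0) = 216 + 9 = 225.
Probability = 1 − 225/6435 = 6210/6435 = 138/143.

138/143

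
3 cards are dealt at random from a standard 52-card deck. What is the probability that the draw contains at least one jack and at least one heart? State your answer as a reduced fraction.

33/260

There are C(52,3) = 22100 possible draws.
By inclusion-exclusion on the complements, draws missing all jacks or all hearts: C(48,3) + C(39,3) − C(36,3) = 17296 + 9139 − 7140 = 19295.
So draws with at least one of each: 22100 − 19295 = 2805, probability 2805/22100 = 33/260.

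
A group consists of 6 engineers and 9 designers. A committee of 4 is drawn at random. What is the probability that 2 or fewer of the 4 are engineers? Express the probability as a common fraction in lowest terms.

There are C(15,4) = 1365 ways to choose the 4.
Favorable selections (2 or fewer engineers): C(6,0)·C(9,4) + C(6,1)·C(9,3) + C(6,2)·C(9,2) = 126 + 504 + 540 = 1170.
Probability = 1170/1365 = 6/7.

6/7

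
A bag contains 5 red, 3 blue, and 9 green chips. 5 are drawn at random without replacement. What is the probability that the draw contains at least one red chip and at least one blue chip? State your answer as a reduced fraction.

880/1547

There are C(17,5) = 6188 possible draws.
By inclusion-exclusion on the complements, draws missing all red or all blue: C(12,5) + C(14,5) − C(9,5) = 792 + 2002 − 126 = 2668.
So draws with at least one of each: 6188 − 2668 = 3520, probability 3520/6188 = 880/1547.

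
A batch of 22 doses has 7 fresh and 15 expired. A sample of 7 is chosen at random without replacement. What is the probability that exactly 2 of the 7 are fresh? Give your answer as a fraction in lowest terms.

1911/5168

There are C(22,7) = 170544 ways to choose 7 from 22.
Selections with exactly 2 fresh: choose 2 of the 7 fresh and 5 of the 15 expired, C(7,2)·C(15,5) = 21·3003 = 63063.
Probability = 63063/170544 = 1911/5168.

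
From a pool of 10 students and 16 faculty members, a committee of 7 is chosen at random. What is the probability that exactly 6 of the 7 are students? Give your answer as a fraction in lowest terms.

84/16445

Total number of selections: C(26,7) = 657800.
Selections with exactly 6 students: choose 6 of the 10 students and 1 of the 16 faculty members, C(10,6)·C(16,1) = 210·16 = 3360.
Probability = 3360/657800 = 84/16445.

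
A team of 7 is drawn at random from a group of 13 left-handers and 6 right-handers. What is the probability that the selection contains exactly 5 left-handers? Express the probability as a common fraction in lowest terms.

There are C(19,7) = 50388 ways to choose 7 from 19.
Selections with exactly 5 left-handers: choose 5 of the 13 left-handers and 2 of the 6 right-handers, C(13,5)·C(6,2) = 1287·15 = 19305.
Probability = 19305/50388 = 495/1292.

495/1292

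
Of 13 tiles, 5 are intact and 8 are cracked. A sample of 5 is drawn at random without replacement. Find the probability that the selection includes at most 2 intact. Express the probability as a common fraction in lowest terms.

Total selections: C(13,5) = 1287.
Favorable selections (at most 2 intact): C(5,0)·C(8,5) + C(5,1)·C(8,4) + C(5,2)·C(8,3) = 56 + 350 + 560 = 966.
Probability = 966/1287 = 322/429.

322/429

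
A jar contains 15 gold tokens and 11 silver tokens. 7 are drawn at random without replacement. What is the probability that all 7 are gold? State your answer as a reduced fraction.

There are C(26,7) = 657800 possible selections.
Selections with all gold: C(15,7) = 6435.
Probability = 6435/657800 = 9/920.

9/920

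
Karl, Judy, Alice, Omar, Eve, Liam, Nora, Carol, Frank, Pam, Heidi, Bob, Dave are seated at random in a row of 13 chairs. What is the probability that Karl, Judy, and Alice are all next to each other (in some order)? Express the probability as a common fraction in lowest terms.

There are 13! = 6227020800 arrangements.
Treat the three as one block: 11! placements × 3! orders within the block = 39916800·6 = 239500800.
Probability = 239500800/6227020800 = 1/26.

1/26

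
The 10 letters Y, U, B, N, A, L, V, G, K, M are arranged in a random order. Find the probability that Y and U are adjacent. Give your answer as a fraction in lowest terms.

There are 10! = 3628800 arrangements.
Treat Y and U as a block: 9! arrangements of the blocks × 2 orders within the block = 2·362880 = 725760.
Probability = 725760/3628800 = 1/5.

1/5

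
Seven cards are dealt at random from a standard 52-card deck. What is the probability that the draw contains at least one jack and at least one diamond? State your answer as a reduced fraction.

53122231/133784560

There are C(52,7) = 133784560 possible draws.
By inclusion-exclusion on the complements, draws missing all jacks or all diamonds: C(48,7) + C(39,7) − C(36,7) = 73629072 + 15380937 − 8347680 = 80662329.
So draws with at least one of each: 133784560 − 80662329 = 53122231, probability 53122231/133784560.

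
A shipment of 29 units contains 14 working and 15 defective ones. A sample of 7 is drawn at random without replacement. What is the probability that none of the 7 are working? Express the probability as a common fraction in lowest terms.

There are C(29,7) = 1560780 possible selections.
Selections with no working (all defective): C(15,7) = 6435.
Probability = 6435/1560780 = 11/2668.

11/2668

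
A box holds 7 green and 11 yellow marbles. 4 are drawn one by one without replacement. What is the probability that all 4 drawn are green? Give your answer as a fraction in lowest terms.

Multiply the conditional probabilities at each draw: 7/18 · 6/17 · 5/16 · 4/15 = 840/73440 = 7/612.

7/612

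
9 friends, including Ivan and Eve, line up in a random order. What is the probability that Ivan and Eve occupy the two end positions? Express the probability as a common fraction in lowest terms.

1/36

There are 9! = 362880 arrangements.
Place Ivan and Eve at the ends in 2 ways, arrange the remaining 7 in 7! = 5040 ways: 2·5040 = 10080.
Probability = 10080/362880 = 1/36.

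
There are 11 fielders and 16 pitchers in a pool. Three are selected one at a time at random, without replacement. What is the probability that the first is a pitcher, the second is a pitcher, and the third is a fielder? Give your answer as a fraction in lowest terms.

88/585

Multiply the conditional probabilities at each draw: 16/27 · 15/26 · 11/25 = 2640/17550 = 88/585.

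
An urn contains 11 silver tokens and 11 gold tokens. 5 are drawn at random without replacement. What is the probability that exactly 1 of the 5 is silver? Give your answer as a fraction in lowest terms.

55/399

Total number of selections: C(22,5) = 26334.
Selections with exactly 1 silver: choose 1 of the 11 silver and 4 of the 11 gold, C(11,1)·C(11,4) = 11·330 = 3630.
Probability = 3630/26334 = 55/399.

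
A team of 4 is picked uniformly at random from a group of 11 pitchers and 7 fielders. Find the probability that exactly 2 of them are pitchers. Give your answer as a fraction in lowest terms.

Total number of selections: C(18,4) = 3060.
Selections with exactly 2 pitchers: choose 2 of the 11 pitchers and 2 of the 7 fielders, C(11,2)·C(7,2) = 55·21 = 1155.
Probability = 1155/3060 = 77/204.

77/204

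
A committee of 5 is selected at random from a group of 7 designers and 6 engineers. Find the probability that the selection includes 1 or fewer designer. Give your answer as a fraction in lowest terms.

Total selections: C(13,5) = 1287.
Favorable selections (1 or fewer designer): C(7,0)·C(6,5) + C(7,1)·C(6,4) = 6 + 105 = 111.
Probability = 111/1287 = 37/429.

37/429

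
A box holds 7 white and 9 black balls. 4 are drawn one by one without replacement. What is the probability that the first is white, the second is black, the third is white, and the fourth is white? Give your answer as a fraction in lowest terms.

Multiply the conditional probabilities at each draw: 7/16 · 9/15 · 6/14 · 5/13 = 1890/43680 = 9/208.

9/208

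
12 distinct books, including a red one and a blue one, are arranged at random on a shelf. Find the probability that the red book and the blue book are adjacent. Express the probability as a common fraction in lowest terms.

1/6

There are 12! = 479001600 arrangements.
Treat the red book and the blue book as a block: 11! arrangements of the blocks × 2 orders within the block = 2·39916800 = 79833600.
Probability = 79833600/479001600 = 1/6.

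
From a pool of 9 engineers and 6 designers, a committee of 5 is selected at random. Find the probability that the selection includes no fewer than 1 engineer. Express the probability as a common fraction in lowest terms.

There are C(15,5) = 3003 ways to choose the 5.
Favorable selections (no fewer than 1 engineer): C(9,1)·C(6,4) + C(9,2)·C(6,3) + C(9,3)·C(6,2) + C(9,4)·C(6,1) + C(9,5)·C(6,0) = 135 + 720 + 1260 + 756 + 126 = 2997.
Probability = 2997/3003 = 999/1001.

999/1001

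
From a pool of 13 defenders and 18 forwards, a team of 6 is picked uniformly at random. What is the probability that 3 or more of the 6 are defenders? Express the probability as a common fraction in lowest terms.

9427/18879

There are C(31,6) = 736281 ways to choose the 6.
Count the complement (fewer than 3 defenders): C(13,0)·C(18,6) + C(13,1)·C(18,5) + C(13,2)·C(18,4) = 18564 + 111384 + 238680 = 368628.
Probability = 1 − 368628/736281 = 367653/736281 = 9427/18879.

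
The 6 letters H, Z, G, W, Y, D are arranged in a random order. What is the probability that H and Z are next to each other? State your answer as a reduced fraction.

1/3

There are 6! = 720 arrangements.
Treat H and Z as a block: 5! arrangements of the blocks × 2 orders within the block = 2·120 = 240.
Probability = 240/720 = 1/3.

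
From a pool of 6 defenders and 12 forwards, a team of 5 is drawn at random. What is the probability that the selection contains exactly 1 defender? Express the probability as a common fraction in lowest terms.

The sample space is all 5-subsets of the 18: C(18,5) = 8568.
Selections with exactly 1 defender: choose 1 of the 6 defenders and 4 of the 12 forwards, C(6,1)·C(12,4) = 6·495 = 2970.
Probability = 2970/8568 = 165/476.

165/476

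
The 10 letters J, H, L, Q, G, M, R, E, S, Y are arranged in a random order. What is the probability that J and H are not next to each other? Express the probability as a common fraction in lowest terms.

4/5

There are 10! = 3628800 arrangements.
Arrangements with J and H adjacent: 2·9! = 725760.
So not adjacent: 3628800 − 725760 = 2903040, probability 2903040/3628800 = 4/5.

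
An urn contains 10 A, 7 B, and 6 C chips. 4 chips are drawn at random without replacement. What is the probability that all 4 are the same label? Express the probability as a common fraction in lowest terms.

52/1771

There are C(23,4) = 8855 ways to draw 4 chips.
All same label: C(10,4) + C(7,4) + C(6,4) = 210 + 35 + 15 = 260.
Probability = 260/8855 = 52/1771.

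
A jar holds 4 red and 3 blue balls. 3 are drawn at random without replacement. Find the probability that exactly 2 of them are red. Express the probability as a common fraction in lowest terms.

There are C(7,3) = 35 ways to choose 3 from 7.
Selections with exactly 2 red: choose 2 of the 4 red and 1 of the 3 blue, C(4,2)·C(3,1) = 6·3 = 18.
Probability = 18/35.

18/35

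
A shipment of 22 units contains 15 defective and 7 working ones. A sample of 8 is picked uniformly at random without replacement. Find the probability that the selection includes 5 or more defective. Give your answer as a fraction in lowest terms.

793/969

There are C(22,8) = 319770 ways to choose the 8.
Favorable selections (5 or more defective): C(15,5)·C(7,3) + C(15,6)·C(7,2) + C(15,7)·C(7,1) + C(15,8)·C(7,0) = 105105 + 105105 + 45045 + 6435 = 261690.
Probability = 261690/319770 = 793/969.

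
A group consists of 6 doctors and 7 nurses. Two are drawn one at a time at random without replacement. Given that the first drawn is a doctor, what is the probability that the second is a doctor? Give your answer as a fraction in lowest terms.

After removing one doctor, 12 remain: 5 doctors and 7 nurses.
So the probability the next is a doctor is 5/12.

5/12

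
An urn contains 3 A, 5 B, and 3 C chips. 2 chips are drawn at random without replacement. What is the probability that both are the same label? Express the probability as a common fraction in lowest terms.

There are C(11,2) = 55 ways to draw 2 chips.
All same label: C(3,2) + C(5,2) + C(3,2) = 3 + 10 + 3 = 16.
Probability = 16/55.

16/55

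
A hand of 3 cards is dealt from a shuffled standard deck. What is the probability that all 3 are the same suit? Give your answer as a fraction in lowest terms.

22/425

There are C(52,3) = 22100 possible 3-card hands.
Hands of one suit: 4 suits × C(13,3) = 4·286 = 1144.
Probability = 1144/22100 = 22/425.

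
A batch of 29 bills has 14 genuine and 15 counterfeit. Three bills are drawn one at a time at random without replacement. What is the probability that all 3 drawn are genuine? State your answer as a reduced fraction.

Multiply the conditional probabilities at each draw: 14/29 · 13/28 · 12/27 = 2184/21924 = 26/261.

26/261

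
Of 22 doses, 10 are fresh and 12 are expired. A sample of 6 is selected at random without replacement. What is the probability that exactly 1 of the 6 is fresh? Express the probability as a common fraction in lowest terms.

Total number of selections: C(22,6) = 74613.
Selections with exactly 1 fresh: choose 1 of the 10 fresh and 5 of the 12 expired, C(10,1)·C(12,5) = 10·792 = 7920.
Probability = 7920/74613 = 240/2261.

240/2261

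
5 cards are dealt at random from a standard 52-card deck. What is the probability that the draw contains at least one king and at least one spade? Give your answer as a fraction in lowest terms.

There are C(52,5) = 2598960 possible draws.
By inclusion-exclusion on the complements, draws missing all kings or all spades: C(48,5) + C(39,5) − C(36,5) = 1712304 + 575757 − 376992 = 1911069.
So draws with at least one of each: 2598960 − 1911069 = 687891, probability 687891/2598960 = 229297/866320.

229297/866320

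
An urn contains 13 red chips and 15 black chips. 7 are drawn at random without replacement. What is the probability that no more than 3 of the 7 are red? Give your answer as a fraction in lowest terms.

1217/2070

Total selections: C(28,7) = 1184040.
Favorable selections (no more than 3 red): C(13,0)·C(15,7) + C(13,1)·C(15,6) + C(13,2)·C(15,5) + C(13,3)·C(15,4) = 6435 + 65065 + 234234 + 390390 = 696124.
Probability = 696124/1184040 = 1217/2070.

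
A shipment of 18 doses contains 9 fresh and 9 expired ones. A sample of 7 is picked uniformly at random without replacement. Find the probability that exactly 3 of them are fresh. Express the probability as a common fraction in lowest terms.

147/442

There are C(18,7) = 31824 ways to choose 7 from 18.
Selections with exactly 3 fresh: choose 3 of the 9 fresh and 4 of the 9 expired, C(9,3)·C(9,4) = 84·126 = 10584.
Probability = 10584/31824 = 147/442.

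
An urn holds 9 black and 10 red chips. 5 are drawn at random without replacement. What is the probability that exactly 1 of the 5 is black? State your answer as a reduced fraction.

Total number of selections: C(19,5) = 11628.
Selections with exactly 1 black: choose 1 of the 9 black and 4 of the 10 red, C(9,1)·C(10,4) = 9·210 = 1890.
Probability = 1890/11628 = 105/646.

105/646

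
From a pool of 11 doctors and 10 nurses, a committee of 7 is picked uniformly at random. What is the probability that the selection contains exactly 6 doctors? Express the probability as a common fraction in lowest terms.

The sample space is all 7-subsets of the 21: C(21,7) = 116280.
Selections with exactly 6 doctors: choose 6 of the 11 doctors and 1 of the 10 nurses, C(11,6)·C(10,1) = 462·10 = 4620.
Probability = 4620/116280 = 77/1938.

77/1938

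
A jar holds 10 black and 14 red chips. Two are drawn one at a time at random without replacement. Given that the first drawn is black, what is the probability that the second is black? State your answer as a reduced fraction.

9/23

After removing one black, 23 remain: 9 black and 14 red.
So the probability the next is black is 9/23.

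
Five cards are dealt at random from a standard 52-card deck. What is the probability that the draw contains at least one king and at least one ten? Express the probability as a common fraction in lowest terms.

There are C(52,5) = 2598960 possible draws.
By inclusion-exclusion on the complements, draws missing all kings or all tens: C(48,5) + C(48,5) − C(44,5) = 1712304 + 1712304 − 1086008 = 2338600.
So draws with at least one of each: 2598960 − 2338600 = 260360, probability 260360/2598960 = 6509/64974.

6509/64974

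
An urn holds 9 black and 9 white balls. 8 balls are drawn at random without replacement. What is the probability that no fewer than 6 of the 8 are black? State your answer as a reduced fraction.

There are C(18,8) = 43758 ways to choose the 8.
Favorable selections (no fewer than 6 black): C(9,6)·C(9,2) + C(9,7)·C(9,1) + C(9,8)·C(9,0) = 3024 + 324 + 9 = 3357.
Probability = 3357/43758 = 373/4862.

373/4862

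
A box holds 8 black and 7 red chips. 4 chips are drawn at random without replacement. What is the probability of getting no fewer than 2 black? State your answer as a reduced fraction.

There are C(15,4) = 1365 ways to choose the 4.
Favorable selections (no fewer than 2 black): C(8,2)·C(7,2) + C(8,3)·C(7,1) + C(8,4)·C(7,0) = 588 + 392 + 70 = 1050.
Probability = 1050/1365 = 10/13.

10/13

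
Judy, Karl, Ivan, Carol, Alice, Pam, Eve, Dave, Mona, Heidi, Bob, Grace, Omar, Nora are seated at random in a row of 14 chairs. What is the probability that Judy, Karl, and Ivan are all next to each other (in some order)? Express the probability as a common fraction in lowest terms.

3/91

There are 14! = 87178291200 arrangements.
Treat the three as one block: 12! placements × 3! orders within the block = 479001600·6 = 2874009600.
Probability = 2874009600/87178291200 = 3/91.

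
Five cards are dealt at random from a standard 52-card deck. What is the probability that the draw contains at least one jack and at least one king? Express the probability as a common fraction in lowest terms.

6509/64974

There are C(52,5) = 2598960 possible draws.
By inclusion-exclusion on the complements, draws missing all jacks or all kings: C(48,5) + C(48,5) − C(44,5) = 1712304 + 1712304 − 1086008 = 2338600.
So draws with at least one of each: 2598960 − 2338600 = 260360, probability 260360/2598960 = 6509/64974.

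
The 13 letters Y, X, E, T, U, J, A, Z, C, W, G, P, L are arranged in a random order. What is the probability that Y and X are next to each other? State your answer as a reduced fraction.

2/13

There are 13! = 6227020800 arrangements.
Treat Y and X as a block: 12! arrangements of the blocks × 2 orders within the block = 2·479001600 = 958003200.
Probability = 958003200/6227020800 = 2/13.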